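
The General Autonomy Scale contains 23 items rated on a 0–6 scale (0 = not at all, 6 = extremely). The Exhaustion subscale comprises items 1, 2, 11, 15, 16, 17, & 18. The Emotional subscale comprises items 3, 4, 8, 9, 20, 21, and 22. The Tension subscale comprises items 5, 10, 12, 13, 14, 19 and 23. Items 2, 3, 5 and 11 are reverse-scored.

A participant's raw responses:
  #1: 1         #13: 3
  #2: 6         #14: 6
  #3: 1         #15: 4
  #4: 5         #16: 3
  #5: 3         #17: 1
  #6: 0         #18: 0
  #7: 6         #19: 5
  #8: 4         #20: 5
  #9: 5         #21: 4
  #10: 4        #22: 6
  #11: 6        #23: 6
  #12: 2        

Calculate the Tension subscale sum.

Tension items: 5, 10, 12, 13, 14, 19, 23.
Of these, item 5 is reverse-scored; reverse-coded value = 6 − response.
  item 5: 6 − 3 = 3
  item 10: 4
  item 12: 2
  item 13: 3
  item 14: 6
  item 19: 5
  item 23: 6
Sum = 3 + 4 + 2 + 3 + 6 + 5 + 6 = 29

29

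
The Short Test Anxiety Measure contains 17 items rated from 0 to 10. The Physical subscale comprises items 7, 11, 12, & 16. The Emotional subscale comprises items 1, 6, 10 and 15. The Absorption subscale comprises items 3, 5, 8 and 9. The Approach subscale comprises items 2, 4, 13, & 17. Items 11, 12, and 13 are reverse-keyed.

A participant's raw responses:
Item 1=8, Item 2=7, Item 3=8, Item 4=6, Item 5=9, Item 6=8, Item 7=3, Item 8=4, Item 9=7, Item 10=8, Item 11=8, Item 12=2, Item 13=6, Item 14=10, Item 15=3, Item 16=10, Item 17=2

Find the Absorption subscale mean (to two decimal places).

Absorption items: 3, 5, 8, 9.
  item 3: 8
  item 5: 9
  item 8: 4
  item 9: 7
Sum = 8 + 9 + 4 + 7 = 28
Mean = 28 / 4 = 7.00

7.00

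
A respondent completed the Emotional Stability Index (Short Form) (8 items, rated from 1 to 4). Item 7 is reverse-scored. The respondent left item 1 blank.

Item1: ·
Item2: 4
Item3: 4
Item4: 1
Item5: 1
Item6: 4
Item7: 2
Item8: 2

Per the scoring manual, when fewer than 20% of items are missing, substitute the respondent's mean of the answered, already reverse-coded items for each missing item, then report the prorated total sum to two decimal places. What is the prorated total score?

21.71

Reverse-coded (reverse-coded value = 5 − response):
  item 7: 5 − 2 = 3
Completed scored items (7 of 8): 4, 4, 1, 1, 4, 3, 2; sum = 19.
Person mean = 19 / 7 ≈ 2.7143
Prorated total = (19 / 7) × 8 = 21.71 (to 2 dp)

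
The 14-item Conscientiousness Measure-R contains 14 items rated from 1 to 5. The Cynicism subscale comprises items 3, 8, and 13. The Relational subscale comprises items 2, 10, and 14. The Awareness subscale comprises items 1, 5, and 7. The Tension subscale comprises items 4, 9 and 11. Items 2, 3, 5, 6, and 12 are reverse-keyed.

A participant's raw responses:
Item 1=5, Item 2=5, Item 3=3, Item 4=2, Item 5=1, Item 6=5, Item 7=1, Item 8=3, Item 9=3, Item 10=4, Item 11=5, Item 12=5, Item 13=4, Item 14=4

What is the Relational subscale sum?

9

Relational items: 2, 10, 14.
Of these, item 2 is reverse-keyed; reversed = (1+5) − raw = 6 − raw.
  item 2: 6 − 5 = 1
  item 10: 4
  item 14: 4
Sum = 1 + 4 + 4 = 9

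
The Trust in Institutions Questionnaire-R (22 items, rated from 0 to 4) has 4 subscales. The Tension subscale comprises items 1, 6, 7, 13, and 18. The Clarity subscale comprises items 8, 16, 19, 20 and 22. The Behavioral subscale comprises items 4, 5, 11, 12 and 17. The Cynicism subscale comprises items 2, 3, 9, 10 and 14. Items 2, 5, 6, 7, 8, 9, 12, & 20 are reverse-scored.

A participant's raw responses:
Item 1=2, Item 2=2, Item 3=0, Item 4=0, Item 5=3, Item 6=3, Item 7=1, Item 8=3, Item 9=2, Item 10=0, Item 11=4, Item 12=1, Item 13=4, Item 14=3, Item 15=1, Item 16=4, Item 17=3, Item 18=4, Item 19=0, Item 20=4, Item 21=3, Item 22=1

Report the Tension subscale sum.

14

Tension items: 1, 6, 7, 13, 18.
Of these, items 6 and 7 are reverse-scored; on a 0–4 scale, reversed = 4 − raw.
  item 1: 2
  item 6: 4 − 3 = 1
  item 7: 4 − 1 = 3
  item 13: 4
  item 18: 4
Sum = 2 + 1 + 3 + 4 + 4 = 14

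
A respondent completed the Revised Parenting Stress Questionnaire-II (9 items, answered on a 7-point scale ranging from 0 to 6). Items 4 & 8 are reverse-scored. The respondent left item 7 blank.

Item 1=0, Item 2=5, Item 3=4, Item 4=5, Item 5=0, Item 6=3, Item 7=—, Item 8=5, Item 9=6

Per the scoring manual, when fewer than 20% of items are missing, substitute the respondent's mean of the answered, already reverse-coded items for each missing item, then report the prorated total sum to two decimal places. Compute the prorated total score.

22.50

Reverse-coded (reversed = (0+6) − raw = 6 − raw):
  item 4: 6 − 5 = 1
  item 8: 6 − 5 = 1
Completed scored items (8 of 9): 0, 5, 4, 1, 0, 3, 1, 6; sum = 20.
Person mean = 20 / 8 ≈ 2.5000
Prorated total = (20 / 8) × 9 = 22.50 (to 2 dp)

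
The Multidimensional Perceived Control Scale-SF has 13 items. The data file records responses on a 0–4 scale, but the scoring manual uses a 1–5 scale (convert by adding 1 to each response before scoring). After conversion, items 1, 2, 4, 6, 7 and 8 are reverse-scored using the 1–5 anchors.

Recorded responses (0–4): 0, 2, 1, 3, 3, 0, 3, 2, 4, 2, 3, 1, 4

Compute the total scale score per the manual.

Convert to 1–5: 1, 3, 2, 4, 4, 1, 4, 3, 5, 3, 4, 2, 5
Reverse-coded (on a 1–5 scale, reversed = 6 − raw):
  item 1: 6 − 1 = 5
  item 2: 6 − 3 = 3
  item 4: 6 − 4 = 2
  item 6: 6 − 1 = 5
  item 7: 6 − 4 = 2
  item 8: 6 − 3 = 3
Scored: 5, 3, 2, 2, 4, 5, 2, 3, 5, 3, 4, 2, 5
Total = 45

45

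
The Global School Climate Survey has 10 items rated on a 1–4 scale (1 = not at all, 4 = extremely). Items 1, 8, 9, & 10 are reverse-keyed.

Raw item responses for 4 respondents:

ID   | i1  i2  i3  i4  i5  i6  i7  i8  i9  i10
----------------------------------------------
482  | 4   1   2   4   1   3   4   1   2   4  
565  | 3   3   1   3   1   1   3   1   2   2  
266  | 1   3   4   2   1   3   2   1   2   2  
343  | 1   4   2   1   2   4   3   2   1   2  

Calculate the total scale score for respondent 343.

30

Respondent 343 raw: 1, 4, 2, 1, 2, 4, 3, 2, 1, 2.
Reverse-coded (on a 1–4 scale, reversed = 5 − raw):
  item 1: 5 − 1 = 4
  item 2: 4
  item 3: 2
  item 4: 1
  item 5: 2
  item 6: 4
  item 7: 3
  item 8: 5 − 2 = 3
  item 9: 5 − 1 = 4
  item 10: 5 − 2 = 3
Sum = 4 + 4 + 2 + 1 + 2 + 4 + 3 + 3 + 4 + 3 = 30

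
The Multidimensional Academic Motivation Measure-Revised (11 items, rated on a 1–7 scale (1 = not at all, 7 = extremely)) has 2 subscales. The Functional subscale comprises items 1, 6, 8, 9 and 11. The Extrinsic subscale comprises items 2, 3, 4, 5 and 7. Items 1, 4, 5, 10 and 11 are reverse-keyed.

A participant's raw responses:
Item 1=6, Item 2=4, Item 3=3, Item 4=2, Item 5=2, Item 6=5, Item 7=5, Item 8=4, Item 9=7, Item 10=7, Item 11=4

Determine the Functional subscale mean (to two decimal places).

Functional items: 1, 6, 8, 9, 11.
Of these, items 1 & 11 are reverse-keyed; reverse-coded value = 8 − response.
  item 1: 8 − 6 = 2
  item 6: 5
  item 8: 4
  item 9: 7
  item 11: 8 − 4 = 4
Sum = 2 + 5 + 4 + 7 + 4 = 22
Mean = 22 / 5 = 4.40

4.40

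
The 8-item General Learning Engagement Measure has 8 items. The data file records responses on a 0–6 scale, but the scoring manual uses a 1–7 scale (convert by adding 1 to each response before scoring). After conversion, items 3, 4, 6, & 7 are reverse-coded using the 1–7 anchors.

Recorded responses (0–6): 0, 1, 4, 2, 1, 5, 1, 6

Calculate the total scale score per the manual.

28

Convert to 1–7: 1, 2, 5, 3, 2, 6, 2, 7
Reverse-coded (reversed = (1+7) − raw = 8 − raw):
  item 3: 8 − 5 = 3
  item 4: 8 − 3 = 5
  item 6: 8 − 6 = 2
  item 7: 8 − 2 = 6
Scored: 1, 2, 3, 5, 2, 2, 6, 7
Total = 28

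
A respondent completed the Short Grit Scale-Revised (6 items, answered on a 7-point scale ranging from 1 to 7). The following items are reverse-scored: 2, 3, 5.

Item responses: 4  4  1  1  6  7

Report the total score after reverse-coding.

Reversing items 2, 3, & 5 with 8 − raw:
Total = 4 + (8−4) + (8−1) + 1 + (8−6) + 7
      = 4 + 4 + 7 + 1 + 2 + 7 = 25

25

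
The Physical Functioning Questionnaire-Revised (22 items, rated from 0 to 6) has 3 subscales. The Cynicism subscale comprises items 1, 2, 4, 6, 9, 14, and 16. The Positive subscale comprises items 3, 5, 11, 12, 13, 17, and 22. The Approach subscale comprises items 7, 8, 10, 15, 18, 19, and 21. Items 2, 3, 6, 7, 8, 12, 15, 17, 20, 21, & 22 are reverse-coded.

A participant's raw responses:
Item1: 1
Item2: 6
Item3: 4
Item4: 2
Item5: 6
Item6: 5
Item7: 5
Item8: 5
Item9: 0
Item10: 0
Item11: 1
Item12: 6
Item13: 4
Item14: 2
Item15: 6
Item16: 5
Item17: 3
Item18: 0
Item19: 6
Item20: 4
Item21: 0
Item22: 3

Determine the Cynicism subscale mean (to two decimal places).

Cynicism items: 1, 2, 4, 6, 9, 14, 16.
Of these, items 2 & 6 are reverse-coded; on a 0–6 scale, reversed = 6 − raw.
  item 1: 1
  item 2: 6 − 6 = 0
  item 4: 2
  item 6: 6 − 5 = 1
  item 9: 0
  item 14: 2
  item 16: 5
Sum = 1 + 0 + 2 + 1 + 0 + 2 + 5 = 11
Mean = 11 / 7 = 1.57

1.57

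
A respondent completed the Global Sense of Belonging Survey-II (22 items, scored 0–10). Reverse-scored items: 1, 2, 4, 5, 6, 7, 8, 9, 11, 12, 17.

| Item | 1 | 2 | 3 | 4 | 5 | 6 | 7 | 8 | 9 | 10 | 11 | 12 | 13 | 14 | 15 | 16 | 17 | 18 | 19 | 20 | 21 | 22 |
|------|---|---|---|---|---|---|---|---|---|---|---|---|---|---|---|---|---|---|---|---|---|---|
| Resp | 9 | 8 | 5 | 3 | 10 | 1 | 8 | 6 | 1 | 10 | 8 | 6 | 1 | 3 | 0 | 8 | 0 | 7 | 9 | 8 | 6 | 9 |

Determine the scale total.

Raw sum = 126. Reverse-scored items: 1, 2, 4, 5, 6, 7, 8, 9, 11, 12, 17; their raw sum = 60.
Each reversal replaces raw with 10 − raw, changing the total by 10 − 2·raw per item.
Total = 126 + 11·10 − 2·60 = 126 + 110 − 120 = 116

116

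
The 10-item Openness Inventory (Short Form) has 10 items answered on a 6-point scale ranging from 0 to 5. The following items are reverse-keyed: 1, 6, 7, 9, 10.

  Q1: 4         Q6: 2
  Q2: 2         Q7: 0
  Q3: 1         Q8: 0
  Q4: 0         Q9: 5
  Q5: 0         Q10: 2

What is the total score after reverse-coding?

Reverse-keyed items use 5 − raw:
  item 1: 5 − 4 = 1
  item 6: 5 − 2 = 3
  item 7: 5 − 0 = 5
  item 9: 5 − 5 = 0
  item 10: 5 − 2 = 3
Scored items: 1, 2, 1, 0, 0, 3, 5, 0, 0, 3
Total = 1 + 2 + 1 + 0 + 0 + 3 + 5 + 0 + 0 + 3 = 15

15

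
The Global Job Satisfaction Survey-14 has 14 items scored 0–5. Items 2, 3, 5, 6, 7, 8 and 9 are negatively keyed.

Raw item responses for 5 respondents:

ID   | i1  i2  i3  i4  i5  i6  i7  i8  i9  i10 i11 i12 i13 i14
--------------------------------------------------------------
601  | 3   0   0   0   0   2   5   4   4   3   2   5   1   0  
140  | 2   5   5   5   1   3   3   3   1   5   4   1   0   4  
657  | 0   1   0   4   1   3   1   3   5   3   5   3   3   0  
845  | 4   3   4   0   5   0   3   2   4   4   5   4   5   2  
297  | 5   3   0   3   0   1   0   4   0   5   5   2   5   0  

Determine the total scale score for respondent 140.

Respondent 140 raw: 2, 5, 5, 5, 1, 3, 3, 3, 1, 5, 4, 1, 0, 4.
Reverse-coded (on a 0–5 scale, reversed = 5 − raw):
  item 1: 2
  item 2: 5 − 5 = 0
  item 3: 5 − 5 = 0
  item 4: 5
  item 5: 5 − 1 = 4
  item 6: 5 − 3 = 2
  item 7: 5 − 3 = 2
  item 8: 5 − 3 = 2
  item 9: 5 − 1 = 4
  item 10: 5
  item 11: 4
  item 12: 1
  item 13: 0
  item 14: 4
Sum = 2 + 0 + 0 + 5 + 4 + 2 + 2 + 2 + 4 + 5 + 4 + 1 + 0 + 4 = 35

35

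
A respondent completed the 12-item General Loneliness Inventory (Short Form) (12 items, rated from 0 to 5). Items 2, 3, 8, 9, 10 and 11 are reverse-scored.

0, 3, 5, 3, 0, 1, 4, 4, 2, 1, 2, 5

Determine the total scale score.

26

Reversing items 2, 3, 8, 9, 10 and 11 with 5 − raw:
Total = 0 + (5−3) + (5−5) + 3 + 0 + 1 + 4 + (5−4) + (5−2) + (5−1) + (5−2) + 5
      = 0 + 2 + 0 + 3 + 0 + 1 + 4 + 1 + 3 + 4 + 3 + 5 = 26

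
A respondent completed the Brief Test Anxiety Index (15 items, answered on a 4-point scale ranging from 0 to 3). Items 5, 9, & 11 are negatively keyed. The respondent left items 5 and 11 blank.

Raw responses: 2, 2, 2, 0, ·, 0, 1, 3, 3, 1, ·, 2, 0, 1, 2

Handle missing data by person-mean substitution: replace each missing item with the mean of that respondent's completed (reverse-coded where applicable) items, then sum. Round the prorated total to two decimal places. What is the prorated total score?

18.46

Reverse-coded (reversed = (0+3) − raw = 3 − raw):
  item 9: 3 − 3 = 0
Completed scored items (13 of 15): 2, 2, 2, 0, 0, 1, 3, 0, 1, 2, 0, 1, 2; sum = 16.
Person mean = 16 / 13 ≈ 1.2308
Prorated total = (16 / 13) × 15 = 18.46 (to 2 dp)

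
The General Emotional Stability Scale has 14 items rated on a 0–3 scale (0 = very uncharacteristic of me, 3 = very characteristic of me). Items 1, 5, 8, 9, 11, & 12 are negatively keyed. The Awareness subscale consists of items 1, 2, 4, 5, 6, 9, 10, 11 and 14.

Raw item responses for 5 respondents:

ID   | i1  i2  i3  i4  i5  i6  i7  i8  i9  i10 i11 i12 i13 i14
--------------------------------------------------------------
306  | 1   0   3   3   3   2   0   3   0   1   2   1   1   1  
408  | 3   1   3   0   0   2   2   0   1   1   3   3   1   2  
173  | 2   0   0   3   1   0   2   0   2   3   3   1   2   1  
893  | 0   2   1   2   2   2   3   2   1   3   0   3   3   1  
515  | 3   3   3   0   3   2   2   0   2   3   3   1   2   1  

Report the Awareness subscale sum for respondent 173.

11

Respondent 173 raw: 2, 0, 0, 3, 1, 0, 2, 0, 2, 3, 3, 1, 2, 1.
Awareness items: 1, 2, 4, 5, 6, 9, 10, 11, 14.
Reverse-coded (reversed = (0+3) − raw = 3 − raw):
  item 1: 3 − 2 = 1
  item 2: 0
  item 4: 3
  item 5: 3 − 1 = 2
  item 6: 0
  item 9: 3 − 2 = 1
  item 10: 3
  item 11: 3 − 3 = 0
  item 14: 1
Sum = 1 + 0 + 3 + 2 + 0 + 1 + 3 + 0 + 1 = 11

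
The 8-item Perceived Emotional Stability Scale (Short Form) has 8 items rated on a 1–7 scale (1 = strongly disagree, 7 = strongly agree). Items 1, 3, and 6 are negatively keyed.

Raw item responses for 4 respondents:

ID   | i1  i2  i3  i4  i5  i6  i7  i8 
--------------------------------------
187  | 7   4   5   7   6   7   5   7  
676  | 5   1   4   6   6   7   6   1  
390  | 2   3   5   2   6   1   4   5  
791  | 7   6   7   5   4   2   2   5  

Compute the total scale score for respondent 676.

Respondent 676 raw: 5, 1, 4, 6, 6, 7, 6, 1.
Reverse-coded (on a 1–7 scale, reversed = 8 − raw):
  item 1: 8 − 5 = 3
  item 2: 1
  item 3: 8 − 4 = 4
  item 4: 6
  item 5: 6
  item 6: 8 − 7 = 1
  item 7: 6
  item 8: 1
Sum = 3 + 1 + 4 + 6 + 6 + 1 + 6 + 1 = 28

28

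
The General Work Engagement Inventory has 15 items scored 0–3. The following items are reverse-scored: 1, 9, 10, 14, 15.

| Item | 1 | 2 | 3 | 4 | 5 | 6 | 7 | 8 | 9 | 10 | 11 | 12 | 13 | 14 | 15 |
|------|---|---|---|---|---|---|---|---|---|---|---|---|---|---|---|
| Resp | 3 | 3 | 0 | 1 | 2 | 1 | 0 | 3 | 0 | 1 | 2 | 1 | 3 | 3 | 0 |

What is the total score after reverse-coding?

Reversing items 1, 9, 10, 14 and 15 with 3 − raw:
Total = (3−3) + 3 + 0 + 1 + 2 + 1 + 0 + 3 + (3−0) + (3−1) + 2 + 1 + 3 + (3−3) + (3−0)
      = 0 + 3 + 0 + 1 + 2 + 1 + 0 + 3 + 3 + 2 + 2 + 1 + 3 + 0 + 3 = 24

24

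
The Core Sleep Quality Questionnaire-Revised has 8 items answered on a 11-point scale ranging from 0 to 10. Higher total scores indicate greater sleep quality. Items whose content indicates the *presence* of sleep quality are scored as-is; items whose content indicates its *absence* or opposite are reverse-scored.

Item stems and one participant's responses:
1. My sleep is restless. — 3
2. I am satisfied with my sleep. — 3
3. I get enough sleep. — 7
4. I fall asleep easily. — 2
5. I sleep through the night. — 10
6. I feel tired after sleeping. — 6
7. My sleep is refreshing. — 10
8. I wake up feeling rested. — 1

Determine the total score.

Items 1, 6 describe the absence/opposite of sleep quality → reverse-score.
reversed = (0+10) − raw = 10 − raw.
  item 1: 10 − 3 = 7
  item 2: 3
  item 3: 7
  item 4: 2
  item 5: 10
  item 6: 10 − 6 = 4
  item 7: 10
  item 8: 1
Total = 7 + 3 + 7 + 2 + 10 + 4 + 10 + 1 = 44

44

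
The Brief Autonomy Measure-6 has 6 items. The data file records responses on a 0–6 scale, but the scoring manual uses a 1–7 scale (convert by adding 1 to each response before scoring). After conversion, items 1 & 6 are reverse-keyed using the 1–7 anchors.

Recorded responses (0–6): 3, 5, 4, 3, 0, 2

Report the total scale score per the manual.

25

Convert to 1–7: 4, 6, 5, 4, 1, 3
Reverse-coded (reverse-coded value = 8 − response):
  item 1: 8 − 4 = 4
  item 6: 8 − 3 = 5
Scored: 4, 6, 5, 4, 1, 5
Total = 25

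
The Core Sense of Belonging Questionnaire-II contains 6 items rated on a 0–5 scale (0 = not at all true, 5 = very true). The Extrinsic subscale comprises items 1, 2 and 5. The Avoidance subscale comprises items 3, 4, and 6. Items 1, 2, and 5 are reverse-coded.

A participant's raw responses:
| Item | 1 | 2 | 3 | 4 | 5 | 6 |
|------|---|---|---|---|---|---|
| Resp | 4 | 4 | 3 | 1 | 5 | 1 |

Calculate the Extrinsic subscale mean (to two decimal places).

0.67

Extrinsic items: 1, 2, 5.
Of these, items 1, 2, & 5 are reverse-coded; reversed = (0+5) − raw = 5 − raw.
  item 1: 5 − 4 = 1
  item 2: 5 − 4 = 1
  item 5: 5 − 5 = 0
Sum = 1 + 1 + 0 = 2
Mean = 2 / 3 = 0.67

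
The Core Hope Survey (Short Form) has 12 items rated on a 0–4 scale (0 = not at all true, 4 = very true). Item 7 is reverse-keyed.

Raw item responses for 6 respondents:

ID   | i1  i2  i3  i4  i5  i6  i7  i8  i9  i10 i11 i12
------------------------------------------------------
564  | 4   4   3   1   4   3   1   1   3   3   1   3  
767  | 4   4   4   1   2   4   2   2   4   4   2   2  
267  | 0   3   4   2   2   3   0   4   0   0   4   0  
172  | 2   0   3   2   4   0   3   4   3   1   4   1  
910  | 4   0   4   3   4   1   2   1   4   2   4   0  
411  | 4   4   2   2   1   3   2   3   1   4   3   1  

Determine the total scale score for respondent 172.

25

Respondent 172 raw: 2, 0, 3, 2, 4, 0, 3, 4, 3, 1, 4, 1.
Reverse-coded (reverse-coded value = 4 − response):
  item 1: 2
  item 2: 0
  item 3: 3
  item 4: 2
  item 5: 4
  item 6: 0
  item 7: 4 − 3 = 1
  item 8: 4
  item 9: 3
  item 10: 1
  item 11: 4
  item 12: 1
Sum = 2 + 0 + 3 + 2 + 4 + 0 + 1 + 4 + 3 + 1 + 4 + 1 = 25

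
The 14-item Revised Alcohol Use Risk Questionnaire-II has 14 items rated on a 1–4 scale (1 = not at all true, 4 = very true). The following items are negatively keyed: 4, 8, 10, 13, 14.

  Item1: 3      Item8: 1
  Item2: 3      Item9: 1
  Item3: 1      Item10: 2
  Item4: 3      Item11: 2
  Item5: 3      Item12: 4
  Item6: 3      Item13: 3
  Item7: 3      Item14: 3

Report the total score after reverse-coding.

Raw sum = 35. Negatively keyed items: 4, 8, 10, 13, 14; their raw sum = 12.
Each reversal replaces raw with 5 − raw, changing the total by 5 − 2·raw per item.
Total = 35 + 5·5 − 2·12 = 35 + 25 − 24 = 36

36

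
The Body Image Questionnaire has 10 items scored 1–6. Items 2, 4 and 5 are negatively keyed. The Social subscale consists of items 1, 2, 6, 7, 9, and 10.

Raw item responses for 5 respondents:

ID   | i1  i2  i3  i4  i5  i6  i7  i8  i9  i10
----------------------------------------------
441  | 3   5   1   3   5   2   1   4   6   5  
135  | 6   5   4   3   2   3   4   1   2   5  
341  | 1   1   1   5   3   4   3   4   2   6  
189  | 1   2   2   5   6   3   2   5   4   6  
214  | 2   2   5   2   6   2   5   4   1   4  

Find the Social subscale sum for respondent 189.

Respondent 189 raw: 1, 2, 2, 5, 6, 3, 2, 5, 4, 6.
Social items: 1, 2, 6, 7, 9, 10.
Reverse-coded (on a 1–6 scale, reversed = 7 − raw):
  item 1: 1
  item 2: 7 − 2 = 5
  item 6: 3
  item 7: 2
  item 9: 4
  item 10: 6
Sum = 1 + 5 + 3 + 2 + 4 + 6 = 21

21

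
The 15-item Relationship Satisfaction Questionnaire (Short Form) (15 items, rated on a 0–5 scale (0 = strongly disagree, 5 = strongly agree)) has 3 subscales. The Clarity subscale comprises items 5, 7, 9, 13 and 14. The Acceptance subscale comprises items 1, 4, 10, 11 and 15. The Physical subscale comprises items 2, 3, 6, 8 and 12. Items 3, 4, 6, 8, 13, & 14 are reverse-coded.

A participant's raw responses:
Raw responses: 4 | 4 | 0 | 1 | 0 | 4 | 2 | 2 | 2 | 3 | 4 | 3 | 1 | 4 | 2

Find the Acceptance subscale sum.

17

Acceptance items: 1, 4, 10, 11, 15.
Of these, item 4 is reverse-coded; reverse-coded value = 5 − response.
  item 1: 4
  item 4: 5 − 1 = 4
  item 10: 3
  item 11: 4
  item 15: 2
Sum = 4 + 4 + 3 + 4 + 2 = 17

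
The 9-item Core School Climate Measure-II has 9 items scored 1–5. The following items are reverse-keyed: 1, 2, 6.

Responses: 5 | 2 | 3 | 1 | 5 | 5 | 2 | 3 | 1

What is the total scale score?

Raw sum = 27. Reverse-keyed items: 1, 2, 6; their raw sum = 12.
Each reversal replaces raw with 6 − raw, changing the total by 6 − 2·raw per item.
Total = 27 + 3·6 − 2·12 = 27 + 18 − 24 = 21

21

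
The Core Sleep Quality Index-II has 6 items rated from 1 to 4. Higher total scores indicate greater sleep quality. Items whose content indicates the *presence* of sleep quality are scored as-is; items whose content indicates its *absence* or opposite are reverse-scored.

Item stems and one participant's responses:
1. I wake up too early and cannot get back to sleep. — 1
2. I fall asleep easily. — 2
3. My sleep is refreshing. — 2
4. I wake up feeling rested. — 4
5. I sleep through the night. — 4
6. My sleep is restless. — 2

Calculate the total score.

19

Items 1, 6 describe the absence/opposite of sleep quality → reverse-score.
reversed = (1+4) − raw = 5 − raw.
  item 1: 5 − 1 = 4
  item 2: 2
  item 3: 2
  item 4: 4
  item 5: 4
  item 6: 5 − 2 = 3
Total = 4 + 2 + 2 + 4 + 4 + 3 = 19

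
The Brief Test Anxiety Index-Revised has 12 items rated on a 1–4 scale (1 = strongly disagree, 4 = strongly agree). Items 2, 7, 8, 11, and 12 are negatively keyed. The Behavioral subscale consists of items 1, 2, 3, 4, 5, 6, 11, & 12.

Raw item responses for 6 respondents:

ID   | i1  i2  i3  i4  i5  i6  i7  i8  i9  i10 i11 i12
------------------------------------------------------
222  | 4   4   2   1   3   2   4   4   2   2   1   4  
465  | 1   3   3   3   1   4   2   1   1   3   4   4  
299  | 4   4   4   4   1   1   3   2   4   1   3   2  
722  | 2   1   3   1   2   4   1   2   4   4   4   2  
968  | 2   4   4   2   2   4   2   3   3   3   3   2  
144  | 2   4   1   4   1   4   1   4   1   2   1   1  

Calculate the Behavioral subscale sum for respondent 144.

Respondent 144 raw: 2, 4, 1, 4, 1, 4, 1, 4, 1, 2, 1, 1.
Behavioral items: 1, 2, 3, 4, 5, 6, 11, 12.
Reverse-coded (on a 1–4 scale, reversed = 5 − raw):
  item 1: 2
  item 2: 5 − 4 = 1
  item 3: 1
  item 4: 4
  item 5: 1
  item 6: 4
  item 11: 5 − 1 = 4
  item 12: 5 − 1 = 4
Sum = 2 + 1 + 1 + 4 + 1 + 4 + 4 + 4 = 21

21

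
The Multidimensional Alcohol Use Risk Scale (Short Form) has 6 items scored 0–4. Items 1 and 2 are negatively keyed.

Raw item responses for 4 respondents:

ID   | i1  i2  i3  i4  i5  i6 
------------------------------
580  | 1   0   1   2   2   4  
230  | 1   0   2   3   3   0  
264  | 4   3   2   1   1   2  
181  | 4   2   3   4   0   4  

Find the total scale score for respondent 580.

Respondent 580 raw: 1, 0, 1, 2, 2, 4.
Reverse-coded (reverse-coded value = 4 − response):
  item 1: 4 − 1 = 3
  item 2: 4 − 0 = 4
  item 3: 1
  item 4: 2
  item 5: 2
  item 6: 4
Sum = 3 + 4 + 1 + 2 + 2 + 4 = 16

16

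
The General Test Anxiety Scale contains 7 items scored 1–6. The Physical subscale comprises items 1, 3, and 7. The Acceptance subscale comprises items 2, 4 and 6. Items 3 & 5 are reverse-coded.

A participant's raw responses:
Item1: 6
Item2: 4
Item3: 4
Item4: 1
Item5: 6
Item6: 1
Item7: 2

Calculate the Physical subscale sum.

Physical items: 1, 3, 7.
Of these, item 3 is reverse-coded; reverse-coded value = 7 − response.
  item 1: 6
  item 3: 7 − 4 = 3
  item 7: 2
Sum = 6 + 3 + 2 = 11

11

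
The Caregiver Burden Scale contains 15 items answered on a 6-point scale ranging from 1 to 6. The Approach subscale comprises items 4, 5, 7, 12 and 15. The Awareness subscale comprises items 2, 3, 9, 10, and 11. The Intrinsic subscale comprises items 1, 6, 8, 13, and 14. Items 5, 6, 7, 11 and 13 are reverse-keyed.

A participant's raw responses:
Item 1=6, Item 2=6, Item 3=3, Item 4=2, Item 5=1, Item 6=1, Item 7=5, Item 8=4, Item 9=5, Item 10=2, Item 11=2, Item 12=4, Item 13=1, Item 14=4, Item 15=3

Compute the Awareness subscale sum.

21

Awareness items: 2, 3, 9, 10, 11.
Of these, item 11 is reverse-keyed; on a 1–6 scale, reversed = 7 − raw.
  item 2: 6
  item 3: 3
  item 9: 5
  item 10: 2
  item 11: 7 − 2 = 5
Sum = 6 + 3 + 5 + 2 + 5 = 21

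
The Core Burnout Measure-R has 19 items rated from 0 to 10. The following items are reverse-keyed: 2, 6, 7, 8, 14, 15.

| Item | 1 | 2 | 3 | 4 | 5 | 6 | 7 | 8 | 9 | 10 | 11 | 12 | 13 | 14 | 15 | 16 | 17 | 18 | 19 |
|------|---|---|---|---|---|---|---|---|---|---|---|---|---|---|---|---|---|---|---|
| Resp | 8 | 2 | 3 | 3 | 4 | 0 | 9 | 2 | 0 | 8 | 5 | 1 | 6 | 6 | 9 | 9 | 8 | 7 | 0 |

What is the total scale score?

Reverse-keyed items use 10 − raw:
  item 2: 10 − 2 = 8
  item 6: 10 − 0 = 10
  item 7: 10 − 9 = 1
  item 8: 10 − 2 = 8
  item 14: 10 − 6 = 4
  item 15: 10 − 9 = 1
Scored items: 8, 8, 3, 3, 4, 10, 1, 8, 0, 8, 5, 1, 6, 4, 1, 9, 8, 7, 0
Total = 8 + 8 + 3 + 3 + 4 + 10 + 1 + 8 + 0 + 8 + 5 + 1 + 6 + 4 + 1 + 9 + 8 + 7 + 0 = 94

94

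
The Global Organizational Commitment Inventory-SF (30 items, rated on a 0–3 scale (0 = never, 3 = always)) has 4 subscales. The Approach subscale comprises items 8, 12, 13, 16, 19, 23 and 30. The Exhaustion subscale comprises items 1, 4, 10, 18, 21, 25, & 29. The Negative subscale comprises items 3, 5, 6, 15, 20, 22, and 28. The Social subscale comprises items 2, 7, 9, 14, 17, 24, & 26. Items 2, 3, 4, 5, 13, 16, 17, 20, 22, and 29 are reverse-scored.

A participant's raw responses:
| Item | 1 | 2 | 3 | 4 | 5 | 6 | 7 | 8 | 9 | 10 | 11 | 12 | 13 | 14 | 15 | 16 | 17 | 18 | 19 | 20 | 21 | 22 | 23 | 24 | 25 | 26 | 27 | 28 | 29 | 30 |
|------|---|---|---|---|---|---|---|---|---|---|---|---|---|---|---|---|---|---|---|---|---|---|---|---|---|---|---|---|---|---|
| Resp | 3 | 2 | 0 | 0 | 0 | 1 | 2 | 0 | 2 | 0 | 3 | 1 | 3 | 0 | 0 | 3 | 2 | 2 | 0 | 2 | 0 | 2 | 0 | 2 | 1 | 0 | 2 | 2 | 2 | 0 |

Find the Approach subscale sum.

Approach items: 8, 12, 13, 16, 19, 23, 30.
Of these, items 13 and 16 are reverse-scored; on a 0–3 scale, reversed = 3 − raw.
  item 8: 0
  item 12: 1
  item 13: 3 − 3 = 0
  item 16: 3 − 3 = 0
  item 19: 0
  item 23: 0
  item 30: 0
Sum = 0 + 1 + 0 + 0 + 0 + 0 + 0 = 1

1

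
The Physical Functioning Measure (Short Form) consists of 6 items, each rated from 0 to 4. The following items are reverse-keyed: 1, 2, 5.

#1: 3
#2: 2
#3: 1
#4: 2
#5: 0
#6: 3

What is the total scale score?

Apply reverse scoring (reversed = (0+4) − raw = 4 − raw):
  item 1: 4 − 3 = 1
  item 2: 4 − 2 = 2
  item 5: 4 − 0 = 4
After reverse-coding: 1, 2, 1, 2, 4, 3
Total = 1 + 2 + 1 + 2 + 4 + 3 = 13

13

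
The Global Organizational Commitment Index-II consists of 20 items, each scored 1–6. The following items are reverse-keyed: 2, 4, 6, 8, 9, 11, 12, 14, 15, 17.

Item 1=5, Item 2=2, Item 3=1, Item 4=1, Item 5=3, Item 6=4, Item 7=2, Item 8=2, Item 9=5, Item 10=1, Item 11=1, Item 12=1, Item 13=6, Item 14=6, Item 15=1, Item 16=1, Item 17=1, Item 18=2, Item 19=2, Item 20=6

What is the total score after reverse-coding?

Reverse-keyed items use 7 − raw:
  item 2: 7 − 2 = 5
  item 4: 7 − 1 = 6
  item 6: 7 − 4 = 3
  item 8: 7 − 2 = 5
  item 9: 7 − 5 = 2
  item 11: 7 − 1 = 6
  item 12: 7 − 1 = 6
  item 14: 7 − 6 = 1
  item 15: 7 − 1 = 6
  item 17: 7 − 1 = 6
Scored items: 5, 5, 1, 6, 3, 3, 2, 5, 2, 1, 6, 6, 6, 1, 6, 1, 6, 2, 2, 6
Total = 5 + 5 + 1 + 6 + 3 + 3 + 2 + 5 + 2 + 1 + 6 + 6 + 6 + 1 + 6 + 1 + 6 + 2 + 2 + 6 = 75

75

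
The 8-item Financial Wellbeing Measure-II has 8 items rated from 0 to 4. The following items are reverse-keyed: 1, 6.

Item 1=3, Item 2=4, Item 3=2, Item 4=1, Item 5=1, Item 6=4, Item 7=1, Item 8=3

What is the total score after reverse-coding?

13

Reverse-keyed items use 4 − raw:
  item 1: 4 − 3 = 1
  item 6: 4 − 4 = 0
After reverse-coding: 1, 4, 2, 1, 1, 0, 1, 3
Total = 1 + 4 + 2 + 1 + 1 + 0 + 1 + 3 = 13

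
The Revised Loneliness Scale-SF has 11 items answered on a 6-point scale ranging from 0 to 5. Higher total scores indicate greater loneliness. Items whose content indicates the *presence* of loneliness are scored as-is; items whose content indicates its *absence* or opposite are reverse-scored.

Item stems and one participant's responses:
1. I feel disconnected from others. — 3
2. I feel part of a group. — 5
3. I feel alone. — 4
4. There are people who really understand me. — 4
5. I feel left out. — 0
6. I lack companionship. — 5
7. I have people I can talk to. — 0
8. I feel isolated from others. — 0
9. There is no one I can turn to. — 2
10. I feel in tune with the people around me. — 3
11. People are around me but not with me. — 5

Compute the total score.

Items 2, 4, 7, 10 describe the absence/opposite of loneliness → reverse-score.
reverse-coded value = 5 − response.
  item 1: 3
  item 2: 5 − 5 = 0
  item 3: 4
  item 4: 5 − 4 = 1
  item 5: 0
  item 6: 5
  item 7: 5 − 0 = 5
  item 8: 0
  item 9: 2
  item 10: 5 − 3 = 2
  item 11: 5
Total = 3 + 0 + 4 + 1 + 0 + 5 + 5 + 0 + 2 + 2 + 5 = 27

27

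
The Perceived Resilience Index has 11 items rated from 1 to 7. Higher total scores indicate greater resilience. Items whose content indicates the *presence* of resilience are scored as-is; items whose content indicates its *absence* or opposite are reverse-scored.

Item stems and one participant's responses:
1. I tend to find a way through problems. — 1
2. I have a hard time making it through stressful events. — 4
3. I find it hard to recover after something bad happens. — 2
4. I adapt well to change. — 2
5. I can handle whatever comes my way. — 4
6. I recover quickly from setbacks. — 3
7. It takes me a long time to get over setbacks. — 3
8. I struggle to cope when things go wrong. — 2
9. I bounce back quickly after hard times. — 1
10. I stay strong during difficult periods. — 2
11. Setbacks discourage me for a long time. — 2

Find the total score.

Items 2, 3, 7, 8, 11 describe the absence/opposite of resilience → reverse-score.
reversed = (1+7) − raw = 8 − raw.
  item 1: 1
  item 2: 8 − 4 = 4
  item 3: 8 − 2 = 6
  item 4: 2
  item 5: 4
  item 6: 3
  item 7: 8 − 3 = 5
  item 8: 8 − 2 = 6
  item 9: 1
  item 10: 2
  item 11: 8 − 2 = 6
Total = 1 + 4 + 6 + 2 + 4 + 3 + 5 + 6 + 1 + 2 + 6 = 40

40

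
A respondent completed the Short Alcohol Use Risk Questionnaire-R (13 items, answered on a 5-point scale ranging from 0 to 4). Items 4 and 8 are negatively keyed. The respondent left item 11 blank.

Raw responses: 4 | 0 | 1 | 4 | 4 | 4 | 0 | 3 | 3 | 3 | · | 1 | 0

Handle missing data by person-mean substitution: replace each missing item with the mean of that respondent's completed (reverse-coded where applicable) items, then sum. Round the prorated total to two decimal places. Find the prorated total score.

22.75

Reverse-coded (reversed = (0+4) − raw = 4 − raw):
  item 4: 4 − 4 = 0
  item 8: 4 − 3 = 1
Completed scored items (12 of 13): 4, 0, 1, 0, 4, 4, 0, 1, 3, 3, 1, 0; sum = 21.
Person mean = 21 / 12 ≈ 1.7500
Prorated total = (21 / 12) × 13 = 22.75 (to 2 dp)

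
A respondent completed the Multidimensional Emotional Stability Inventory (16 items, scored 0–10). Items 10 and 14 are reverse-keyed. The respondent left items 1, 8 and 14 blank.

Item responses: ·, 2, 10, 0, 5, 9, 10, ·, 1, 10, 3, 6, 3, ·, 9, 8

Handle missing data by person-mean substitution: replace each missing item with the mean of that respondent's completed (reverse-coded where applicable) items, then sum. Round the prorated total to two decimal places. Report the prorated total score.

81.23

Reverse-coded (on a 0–10 scale, reversed = 10 − raw):
  item 10: 10 − 10 = 0
Completed scored items (13 of 16): 2, 10, 0, 5, 9, 10, 1, 0, 3, 6, 3, 9, 8; sum = 66.
Person mean = 66 / 13 ≈ 5.0769
Prorated total = (66 / 13) × 16 = 81.23 (to 2 dp)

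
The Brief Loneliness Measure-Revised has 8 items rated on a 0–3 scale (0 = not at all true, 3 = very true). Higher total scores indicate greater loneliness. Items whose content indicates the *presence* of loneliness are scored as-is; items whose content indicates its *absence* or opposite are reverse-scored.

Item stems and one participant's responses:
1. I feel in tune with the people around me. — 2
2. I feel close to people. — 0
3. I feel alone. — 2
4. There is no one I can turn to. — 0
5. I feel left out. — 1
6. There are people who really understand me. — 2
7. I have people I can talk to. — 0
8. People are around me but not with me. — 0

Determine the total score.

Items 1, 2, 6, 7 describe the absence/opposite of loneliness → reverse-score.
reversed = (0+3) − raw = 3 − raw.
  item 1: 3 − 2 = 1
  item 2: 3 − 0 = 3
  item 3: 2
  item 4: 0
  item 5: 1
  item 6: 3 − 2 = 1
  item 7: 3 − 0 = 3
  item 8: 0
Total = 1 + 3 + 2 + 0 + 1 + 1 + 3 + 0 = 11

11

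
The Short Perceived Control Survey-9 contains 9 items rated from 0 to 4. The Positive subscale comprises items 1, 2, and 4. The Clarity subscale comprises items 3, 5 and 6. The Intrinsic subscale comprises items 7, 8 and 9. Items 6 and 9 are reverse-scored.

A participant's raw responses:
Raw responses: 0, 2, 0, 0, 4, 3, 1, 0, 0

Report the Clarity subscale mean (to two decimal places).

Clarity items: 3, 5, 6.
Of these, item 6 is reverse-scored; reversed = (0+4) − raw = 4 − raw.
  item 3: 0
  item 5: 4
  item 6: 4 − 3 = 1
Sum = 0 + 4 + 1 = 5
Mean = 5 / 3 = 1.67

1.67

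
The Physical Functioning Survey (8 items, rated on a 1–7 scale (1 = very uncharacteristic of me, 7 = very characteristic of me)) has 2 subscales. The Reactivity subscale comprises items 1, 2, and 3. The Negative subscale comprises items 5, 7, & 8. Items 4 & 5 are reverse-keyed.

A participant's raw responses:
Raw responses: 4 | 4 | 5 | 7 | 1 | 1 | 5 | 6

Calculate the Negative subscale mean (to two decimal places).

6.00

Negative items: 5, 7, 8.
Of these, item 5 is reverse-keyed; reversed = (1+7) − raw = 8 − raw.
  item 5: 8 − 1 = 7
  item 7: 5
  item 8: 6
Sum = 7 + 5 + 6 = 18
Mean = 18 / 3 = 6.00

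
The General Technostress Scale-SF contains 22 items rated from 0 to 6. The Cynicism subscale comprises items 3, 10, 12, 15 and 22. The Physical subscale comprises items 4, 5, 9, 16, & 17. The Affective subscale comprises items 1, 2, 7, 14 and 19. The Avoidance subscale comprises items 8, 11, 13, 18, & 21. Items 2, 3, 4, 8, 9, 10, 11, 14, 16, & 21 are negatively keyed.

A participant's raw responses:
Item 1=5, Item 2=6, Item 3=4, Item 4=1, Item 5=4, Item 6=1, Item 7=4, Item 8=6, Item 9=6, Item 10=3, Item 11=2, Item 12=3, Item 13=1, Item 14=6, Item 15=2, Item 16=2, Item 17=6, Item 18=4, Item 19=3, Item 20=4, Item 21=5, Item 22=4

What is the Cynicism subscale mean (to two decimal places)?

Cynicism items: 3, 10, 12, 15, 22.
Of these, items 3 and 10 are negatively keyed; on a 0–6 scale, reversed = 6 − raw.
  item 3: 6 − 4 = 2
  item 10: 6 − 3 = 3
  item 12: 3
  item 15: 2
  item 22: 4
Sum = 2 + 3 + 3 + 2 + 4 = 14
Mean = 14 / 5 = 2.80

2.80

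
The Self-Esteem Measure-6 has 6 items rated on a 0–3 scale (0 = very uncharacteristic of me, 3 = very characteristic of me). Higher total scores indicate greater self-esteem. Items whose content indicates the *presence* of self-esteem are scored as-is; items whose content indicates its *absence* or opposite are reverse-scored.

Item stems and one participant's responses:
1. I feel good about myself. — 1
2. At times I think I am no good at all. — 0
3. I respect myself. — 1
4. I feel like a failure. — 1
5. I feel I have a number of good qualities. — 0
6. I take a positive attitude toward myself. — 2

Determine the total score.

9

Items 2, 4 describe the absence/opposite of self-esteem → reverse-score.
reverse-coded value = 3 − response.
  item 1: 1
  item 2: 3 − 0 = 3
  item 3: 1
  item 4: 3 − 1 = 2
  item 5: 0
  item 6: 2
Total = 1 + 3 + 1 + 2 + 0 + 2 = 9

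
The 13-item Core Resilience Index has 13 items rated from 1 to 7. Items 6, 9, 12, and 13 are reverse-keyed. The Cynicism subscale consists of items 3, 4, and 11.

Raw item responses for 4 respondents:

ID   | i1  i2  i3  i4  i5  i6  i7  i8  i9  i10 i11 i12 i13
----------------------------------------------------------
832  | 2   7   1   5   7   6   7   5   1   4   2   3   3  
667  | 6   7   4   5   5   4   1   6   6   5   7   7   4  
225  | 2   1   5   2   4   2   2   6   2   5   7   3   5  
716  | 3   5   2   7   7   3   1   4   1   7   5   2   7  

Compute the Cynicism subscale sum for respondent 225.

Respondent 225 raw: 2, 1, 5, 2, 4, 2, 2, 6, 2, 5, 7, 3, 5.
Cynicism items: 3, 4, 11.
Reverse-coded (reversed = (1+7) − raw = 8 − raw):
  item 3: 5
  item 4: 2
  item 11: 7
Sum = 5 + 2 + 7 = 14

14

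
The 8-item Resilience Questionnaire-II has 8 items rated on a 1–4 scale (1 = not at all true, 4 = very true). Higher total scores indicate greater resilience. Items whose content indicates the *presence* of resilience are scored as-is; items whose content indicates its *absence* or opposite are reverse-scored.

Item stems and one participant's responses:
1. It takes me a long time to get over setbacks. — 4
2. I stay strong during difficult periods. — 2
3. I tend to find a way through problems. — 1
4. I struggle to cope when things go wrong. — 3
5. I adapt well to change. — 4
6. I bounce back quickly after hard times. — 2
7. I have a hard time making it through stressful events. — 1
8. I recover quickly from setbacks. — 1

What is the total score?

Items 1, 4, 7 describe the absence/opposite of resilience → reverse-score.
on a 1–4 scale, reversed = 5 − raw.
  item 1: 5 − 4 = 1
  item 2: 2
  item 3: 1
  item 4: 5 − 3 = 2
  item 5: 4
  item 6: 2
  item 7: 5 − 1 = 4
  item 8: 1
Total = 1 + 2 + 1 + 2 + 4 + 2 + 4 + 1 = 17

17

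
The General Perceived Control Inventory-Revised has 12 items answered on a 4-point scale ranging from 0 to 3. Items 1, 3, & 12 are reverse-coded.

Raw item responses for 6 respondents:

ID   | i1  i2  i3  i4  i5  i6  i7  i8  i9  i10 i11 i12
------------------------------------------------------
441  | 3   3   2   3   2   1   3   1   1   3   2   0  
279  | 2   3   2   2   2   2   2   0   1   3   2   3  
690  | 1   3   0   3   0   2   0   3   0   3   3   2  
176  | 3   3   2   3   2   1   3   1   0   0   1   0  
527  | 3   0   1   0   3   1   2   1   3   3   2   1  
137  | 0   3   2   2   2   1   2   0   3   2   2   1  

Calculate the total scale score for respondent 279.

19

Respondent 279 raw: 2, 3, 2, 2, 2, 2, 2, 0, 1, 3, 2, 3.
Reverse-coded (on a 0–3 scale, reversed = 3 − raw):
  item 1: 3 − 2 = 1
  item 2: 3
  item 3: 3 − 2 = 1
  item 4: 2
  item 5: 2
  item 6: 2
  item 7: 2
  item 8: 0
  item 9: 1
  item 10: 3
  item 11: 2
  item 12: 3 − 3 = 0
Sum = 1 + 3 + 1 + 2 + 2 + 2 + 2 + 0 + 1 + 3 + 2 + 0 = 19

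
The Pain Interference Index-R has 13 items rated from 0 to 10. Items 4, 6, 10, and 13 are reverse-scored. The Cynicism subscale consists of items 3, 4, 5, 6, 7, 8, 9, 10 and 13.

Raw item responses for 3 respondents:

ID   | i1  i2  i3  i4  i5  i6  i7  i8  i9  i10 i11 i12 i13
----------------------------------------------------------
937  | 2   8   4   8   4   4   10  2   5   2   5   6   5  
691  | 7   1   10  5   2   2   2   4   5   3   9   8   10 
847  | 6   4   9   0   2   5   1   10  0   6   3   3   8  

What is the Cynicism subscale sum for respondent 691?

43

Respondent 691 raw: 7, 1, 10, 5, 2, 2, 2, 4, 5, 3, 9, 8, 10.
Cynicism items: 3, 4, 5, 6, 7, 8, 9, 10, 13.
Reverse-coded (reversed = (0+10) − raw = 10 − raw):
  item 3: 10
  item 4: 10 − 5 = 5
  item 5: 2
  item 6: 10 − 2 = 8
  item 7: 2
  item 8: 4
  item 9: 5
  item 10: 10 − 3 = 7
  item 13: 10 − 10 = 0
Sum = 10 + 5 + 2 + 8 + 2 + 4 + 5 + 7 + 0 = 43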